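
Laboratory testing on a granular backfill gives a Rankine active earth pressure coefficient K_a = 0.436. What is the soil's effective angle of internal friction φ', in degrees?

23.1°

K_a = tan²(45° − φ/2) ⇒ 45° − φ/2 = arctan(√0.436) = 33.44°.
φ = 2(45° − 33.44°) = 23.13°.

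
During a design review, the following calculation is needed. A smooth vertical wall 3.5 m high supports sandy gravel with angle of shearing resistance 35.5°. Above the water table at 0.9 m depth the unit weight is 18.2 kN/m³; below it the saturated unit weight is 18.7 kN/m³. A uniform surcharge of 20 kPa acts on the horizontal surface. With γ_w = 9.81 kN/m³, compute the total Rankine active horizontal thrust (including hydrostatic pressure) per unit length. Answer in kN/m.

72.9 kN/m

K_a = tan²(45° − φ/2) = 0.2653.
γ' = 18.7 − 9.81 = 8.890 kN/m³. h₂ = H − d_w = 2.6 m.
σ'_h: at surface K_a·q = 5.305; at WT K_a(q+γd_w) = 9.650; at base K_a(q+γd_w+γ'h₂) = 15.78 kPa.
P₁ = ½(5.305+9.650)×0.9 = 6.730; P₂ = ½(9.650+15.78)×2.6 = 33.06; P_w = ½γ_w h₂² = 33.16.
Total = 6.730+33.06+33.16 = 72.95 kN/m.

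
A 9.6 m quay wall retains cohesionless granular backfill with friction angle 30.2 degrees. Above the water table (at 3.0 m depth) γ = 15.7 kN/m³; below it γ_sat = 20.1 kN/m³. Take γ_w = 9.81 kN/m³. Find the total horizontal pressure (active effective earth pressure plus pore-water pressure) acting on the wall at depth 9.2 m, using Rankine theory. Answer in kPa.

97.5 kPa

K_a = (1 − sin φ)/(1 + sin φ) = 0.3307.
γ' = 20.1 − 9.81 = 10.29 kN/m³.
Effective vertical stress at 9.2 m: σ'_v = 15.7×3.0 + 10.29×6.20 = 110.9 kPa.
σ'_h = K_a σ'_v = 0.3307 × 110.9 = 36.67 kPa; u = γ_w × 6.20 = 60.82 kPa.
Total σ_h = 36.67 + 60.82 = 97.49 kPa.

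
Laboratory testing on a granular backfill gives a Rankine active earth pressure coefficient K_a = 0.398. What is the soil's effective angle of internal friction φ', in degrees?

K_a = tan²(45° − φ/2) ⇒ 45° − φ/2 = arctan(√0.398) = 32.25°.
φ = 2(45° − 32.25°) = 25.51°.

25.5°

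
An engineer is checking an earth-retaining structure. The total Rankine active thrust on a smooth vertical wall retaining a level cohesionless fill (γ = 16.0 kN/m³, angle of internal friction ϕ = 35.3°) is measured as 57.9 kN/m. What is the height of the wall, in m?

5.20 m

K_a = 0.2675. P_a = ½ K_a γ H² ⇒ H = √(2P_a/(K_a γ)).
H = √(2×57.9/(0.2675×16.0)) = 5.201 m.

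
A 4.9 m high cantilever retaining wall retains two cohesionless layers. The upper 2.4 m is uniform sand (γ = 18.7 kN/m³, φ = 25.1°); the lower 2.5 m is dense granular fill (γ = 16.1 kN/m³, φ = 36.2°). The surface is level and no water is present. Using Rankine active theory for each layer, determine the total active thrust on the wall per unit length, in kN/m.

K_a1 = tan²(45°−25.1°/2) = 0.4043; K_a2 = tan²(45°−36.2°/2) = 0.2574.
Layer 1: σ at base = K_a1 γ₁ h₁ = 18.14 kPa; P₁ = ½×18.14×2.4 = 21.77.
Layer 2: σ_v at top = γ₁h₁ = 44.88; σ_h top = K_a2×44.88 = 11.55; σ_h base = K_a2×(44.88+16.1×2.5) = 21.91.
P₂ = ½(11.55+21.91)×2.5 = 41.83. Total P_a = 21.77+41.83 = 63.60 kN/m.

63.6 kN/m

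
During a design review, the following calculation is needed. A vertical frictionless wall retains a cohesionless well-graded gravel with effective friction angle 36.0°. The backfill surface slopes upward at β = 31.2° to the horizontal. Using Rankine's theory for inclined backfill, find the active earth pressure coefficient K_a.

K_a = cos β · (cos β − √(cos²β − cos²φ)) / (cos β + √(cos²β − cos²φ)).
cos β = 0.8554, cos φ = 0.8090, √(cos²β − cos²φ) = 0.2777.
K_a = 0.8554 × (0.8554 − 0.2777)/(0.8554 + 0.2777) = 0.4360.

0.436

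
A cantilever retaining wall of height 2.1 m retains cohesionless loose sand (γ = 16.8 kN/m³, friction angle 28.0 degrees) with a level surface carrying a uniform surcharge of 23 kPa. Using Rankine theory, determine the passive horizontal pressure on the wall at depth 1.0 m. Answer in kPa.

K_p = (1 + sin φ)/(1 − sin φ) = 2.770.
σ_v = γz + q = 16.8 × 1.0 + 23 = 39.80 kPa.
σ_h = K_p σ_v = 2.770 × 39.80 = 110.2 kPa.

110 kPa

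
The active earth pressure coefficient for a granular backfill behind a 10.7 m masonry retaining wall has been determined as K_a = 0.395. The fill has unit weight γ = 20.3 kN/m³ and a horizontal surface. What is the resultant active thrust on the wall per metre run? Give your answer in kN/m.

459 kN/m

P = ½ K_a γ H² = 0.5 × 0.395 × 20.3 × 10.7² = 459.0 kN/m.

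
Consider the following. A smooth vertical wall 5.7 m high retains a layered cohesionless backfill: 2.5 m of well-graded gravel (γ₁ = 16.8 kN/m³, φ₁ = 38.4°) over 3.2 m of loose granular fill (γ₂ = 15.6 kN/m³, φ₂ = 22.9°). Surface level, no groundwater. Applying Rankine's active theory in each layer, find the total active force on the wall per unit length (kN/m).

106 kN/m

K_a1 = tan²(45°−38.4°/2) = 0.2337; K_a2 = tan²(45°−22.9°/2) = 0.4398.
Layer 1: σ at base = K_a1 γ₁ h₁ = 9.815 kPa; P₁ = ½×9.815×2.5 = 12.27.
Layer 2: σ_v at top = γ₁h₁ = 42.00; σ_h top = K_a2×42.00 = 18.47; σ_h base = K_a2×(42.00+15.6×3.2) = 40.42.
P₂ = ½(18.47+40.42)×3.2 = 94.23. Total P_a = 12.27+94.23 = 106.5 kN/m.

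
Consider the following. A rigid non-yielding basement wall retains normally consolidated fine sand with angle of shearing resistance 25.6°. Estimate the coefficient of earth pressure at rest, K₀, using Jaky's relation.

K₀ = 1 − sin φ' = 1 − sin 25.6° = 0.5679.

0.568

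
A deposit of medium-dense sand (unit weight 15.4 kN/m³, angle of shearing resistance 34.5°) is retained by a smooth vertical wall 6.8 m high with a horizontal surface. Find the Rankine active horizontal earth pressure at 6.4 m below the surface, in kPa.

27.3 kPa

K_a = (1 − sin φ)/(1 + sin φ) = 0.2768.
σ_h = K_a γ z = 0.2768 × 15.4 × 6.4 = 27.28 kPa.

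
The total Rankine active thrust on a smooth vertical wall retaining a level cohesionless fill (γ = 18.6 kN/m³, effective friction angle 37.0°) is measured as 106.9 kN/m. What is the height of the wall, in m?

K_a = 0.2486. P_a = ½ K_a γ H² ⇒ H = √(2P_a/(K_a γ)).
H = √(2×106.9/(0.2486×18.6)) = 6.800 m.

6.80 m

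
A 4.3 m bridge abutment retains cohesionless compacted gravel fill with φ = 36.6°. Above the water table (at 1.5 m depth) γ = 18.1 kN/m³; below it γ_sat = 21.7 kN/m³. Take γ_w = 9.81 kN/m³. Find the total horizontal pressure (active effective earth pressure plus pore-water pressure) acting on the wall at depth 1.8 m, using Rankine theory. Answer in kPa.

K_a = (1 − sin φ)/(1 + sin φ) = 0.2530.
γ' = 21.7 − 9.81 = 11.89 kN/m³.
Effective vertical stress at 1.8 m: σ'_v = 18.1×1.5 + 11.89×0.300 = 30.72 kPa.
σ'_h = K_a σ'_v = 0.2530 × 30.72 = 7.770 kPa; u = γ_w × 0.300 = 2.943 kPa.
Total σ_h = 7.770 + 2.943 = 10.71 kPa.

10.7 kPa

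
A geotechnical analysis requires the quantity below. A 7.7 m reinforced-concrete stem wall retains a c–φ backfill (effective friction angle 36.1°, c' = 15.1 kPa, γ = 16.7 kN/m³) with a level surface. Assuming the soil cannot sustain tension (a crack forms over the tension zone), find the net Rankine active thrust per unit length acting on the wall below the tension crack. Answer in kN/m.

K_a = 0.2585; √K_a = 0.5084.
Tension-crack depth z_c = 2c/(γ√K_a) = 2×15.1/(16.7×0.5084) = 3.557 m.
σ_a at base = K_a γ H − 2c√K_a = 0.2585×16.7×7.7 − 2×15.1×0.5084 = 17.89 kPa.
P_a = ½ × 17.89 × (H − z_c) = 0.5×17.89×4.143 = 37.05 kN/m.

37.1 kN/m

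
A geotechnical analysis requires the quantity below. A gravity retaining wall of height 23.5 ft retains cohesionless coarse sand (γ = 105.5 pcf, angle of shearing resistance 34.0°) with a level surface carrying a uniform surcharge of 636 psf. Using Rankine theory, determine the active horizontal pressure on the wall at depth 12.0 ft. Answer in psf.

K_a = (1 − sin φ)/(1 + sin φ) = 0.2827.
σ_v = γz + q = 105.5 × 12.0 + 636 = 1902 psf.
σ_h = K_a σ_v = 0.2827 × 1902 = 537.7 psf.

538 psf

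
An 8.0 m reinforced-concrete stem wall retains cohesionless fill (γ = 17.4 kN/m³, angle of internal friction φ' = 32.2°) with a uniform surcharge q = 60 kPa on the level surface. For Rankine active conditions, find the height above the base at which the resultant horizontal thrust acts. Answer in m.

K_a = 0.3047.
Triangular part P₁ = ½K_aγH² = 169.7 at H/3 = 2.667 m; rectangular part P₂ = K_a q H = 146.3 at H/2 = 4.000 m.
ȳ = (P₁·2.667 + P₂·4.000)/(P₁+P₂) = 3.284 m.

3.28 m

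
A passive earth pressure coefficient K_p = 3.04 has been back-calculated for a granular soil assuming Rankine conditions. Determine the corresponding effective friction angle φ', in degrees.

K_p = (1+sin φ)/(1−sin φ) ⇒ sin φ = (K_p − 1)/(K_p + 1) = 0.5050.
φ = arcsin(0.5050) = 30.33°.

30.3°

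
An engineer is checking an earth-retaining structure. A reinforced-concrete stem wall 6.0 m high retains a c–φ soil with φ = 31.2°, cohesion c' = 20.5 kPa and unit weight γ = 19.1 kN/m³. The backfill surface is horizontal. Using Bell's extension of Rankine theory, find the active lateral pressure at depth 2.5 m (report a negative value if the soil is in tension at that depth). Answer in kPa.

-7.94 kPa

K_a = (1 − sin φ)/(1 + sin φ) = 0.3175.
σ_a = K_a γ z − 2c√K_a = 0.3175×19.1×2.5 − 2×20.5×0.5635 = -7.942 kPa.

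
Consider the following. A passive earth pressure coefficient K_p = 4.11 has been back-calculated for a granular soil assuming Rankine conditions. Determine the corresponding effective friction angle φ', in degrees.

K_p = (1+sin φ)/(1−sin φ) ⇒ sin φ = (K_p − 1)/(K_p + 1) = 0.6086.
φ = arcsin(0.6086) = 37.49°.

37.5°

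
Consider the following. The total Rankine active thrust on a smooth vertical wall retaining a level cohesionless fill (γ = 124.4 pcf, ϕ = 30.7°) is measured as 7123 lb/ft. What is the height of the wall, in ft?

18.8 ft

K_a = 0.3240. P_a = ½ K_a γ H² ⇒ H = √(2P_a/(K_a γ)).
H = √(2×7123/(0.3240×124.4)) = 18.80 ft.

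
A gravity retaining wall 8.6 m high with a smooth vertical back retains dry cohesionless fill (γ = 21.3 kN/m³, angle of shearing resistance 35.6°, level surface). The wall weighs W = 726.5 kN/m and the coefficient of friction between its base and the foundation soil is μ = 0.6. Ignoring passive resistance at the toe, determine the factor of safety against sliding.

2.10

K_a = tan²(45° − 35.6°/2) = 0.2641.
P_a = ½K_aγH² = 0.5×0.2641×21.3×8.6² = 208.0 kN/m, acting at H/3 = 2.867 m above the base.
FS_sliding = μW / P_a = 0.6×726.5 / 208.0 = 2.095.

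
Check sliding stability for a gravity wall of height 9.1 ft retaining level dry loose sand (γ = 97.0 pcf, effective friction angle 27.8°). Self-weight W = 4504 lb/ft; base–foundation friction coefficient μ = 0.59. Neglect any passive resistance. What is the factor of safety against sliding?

1.82

K_a = tan²(45° − 27.8°/2) = 0.3639.
P_a = ½K_aγH² = 0.5×0.3639×97.0×9.1² = 1462 lb/ft, acting at H/3 = 3.033 ft above the base.
FS_sliding = μW / P_a = 0.59×4504 / 1462 = 1.818.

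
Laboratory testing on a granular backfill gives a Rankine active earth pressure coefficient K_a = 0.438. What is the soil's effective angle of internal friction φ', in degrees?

23.0°

K_a = tan²(45° − φ/2) ⇒ 45° − φ/2 = arctan(√0.438) = 33.50°.
φ = 2(45° − 33.50°) = 23.01°.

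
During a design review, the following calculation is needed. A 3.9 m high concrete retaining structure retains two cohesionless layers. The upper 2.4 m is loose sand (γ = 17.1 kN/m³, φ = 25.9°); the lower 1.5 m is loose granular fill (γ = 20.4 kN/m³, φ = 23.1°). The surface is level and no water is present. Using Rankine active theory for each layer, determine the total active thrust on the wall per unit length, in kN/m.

K_a1 = tan²(45°−25.9°/2) = 0.3920; K_a2 = tan²(45°−23.1°/2) = 0.4364.
Layer 1: σ at base = K_a1 γ₁ h₁ = 16.09 kPa; P₁ = ½×16.09×2.4 = 19.30.
Layer 2: σ_v at top = γ₁h₁ = 41.04; σ_h top = K_a2×41.04 = 17.91; σ_h base = K_a2×(41.04+20.4×1.5) = 31.27.
P₂ = ½(17.91+31.27)×1.5 = 36.88. Total P_a = 19.30+36.88 = 56.19 kN/m.

56.2 kN/m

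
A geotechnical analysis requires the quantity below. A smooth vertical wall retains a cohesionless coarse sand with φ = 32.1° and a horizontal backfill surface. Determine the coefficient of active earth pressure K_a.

K_a = (1 − sin φ)/(1 + sin φ) = (1 − sin 32.1°)/(1 + sin 32.1°) = 0.3060.

0.306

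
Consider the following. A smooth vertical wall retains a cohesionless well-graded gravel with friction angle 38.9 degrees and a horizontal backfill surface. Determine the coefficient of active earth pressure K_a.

K_a = tan²(45° − φ/2) = tan²(25.55°) = 0.2285.

0.229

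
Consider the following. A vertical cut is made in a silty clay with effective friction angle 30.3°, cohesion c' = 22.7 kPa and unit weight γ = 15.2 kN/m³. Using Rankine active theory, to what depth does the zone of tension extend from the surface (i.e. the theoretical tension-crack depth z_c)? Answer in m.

5.20 m

K_a = tan²(45° − 30.3°/2) = 0.3293; √K_a = 0.5739.
The active pressure is zero where K_a γ z = 2c√K_a, so z_c = 2c/(γ√K_a) = 2×22.7/(15.2×0.5739) = 5.205 m.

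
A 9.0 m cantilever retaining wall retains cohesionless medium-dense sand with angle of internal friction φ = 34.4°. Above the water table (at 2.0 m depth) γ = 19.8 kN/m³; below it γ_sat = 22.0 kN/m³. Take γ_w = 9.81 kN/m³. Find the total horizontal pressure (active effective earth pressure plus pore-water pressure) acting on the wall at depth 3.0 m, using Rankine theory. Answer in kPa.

K_a = (1 − sin φ)/(1 + sin φ) = 0.2780.
γ' = 22.0 − 9.81 = 12.19 kN/m³.
Effective vertical stress at 3.0 m: σ'_v = 19.8×2.0 + 12.19×1.00 = 51.79 kPa.
σ'_h = K_a σ'_v = 0.2780 × 51.79 = 14.40 kPa; u = γ_w × 1.00 = 9.810 kPa.
Total σ_h = 14.40 + 9.810 = 24.21 kPa.

24.2 kPa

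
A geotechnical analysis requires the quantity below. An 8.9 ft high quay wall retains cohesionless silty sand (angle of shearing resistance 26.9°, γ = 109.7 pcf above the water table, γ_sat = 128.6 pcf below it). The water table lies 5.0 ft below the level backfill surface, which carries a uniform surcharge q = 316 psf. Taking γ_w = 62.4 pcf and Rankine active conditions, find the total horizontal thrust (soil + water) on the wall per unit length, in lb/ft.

3050 lb/ft

K_a = tan²(45° − φ/2) = 0.3770.
γ' = 128.6 − 62.4 = 66.20 pcf. h₂ = H − d_w = 3.9 ft.
σ'_h: at surface K_a·q = 119.1; at WT K_a(q+γd_w) = 325.9; at base K_a(q+γd_w+γ'h₂) = 423.2 psf.
P₁ = ½(119.1+325.9)×5.0 = 1113; P₂ = ½(325.9+423.2)×3.9 = 1461; P_w = ½γ_w h₂² = 474.6.
Total = 1113+1461+474.6 = 3048 lb/ft.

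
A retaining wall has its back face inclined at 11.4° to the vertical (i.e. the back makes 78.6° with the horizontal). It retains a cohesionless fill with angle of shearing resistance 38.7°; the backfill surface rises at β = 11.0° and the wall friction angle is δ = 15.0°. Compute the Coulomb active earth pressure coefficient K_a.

K_a = sin²(α+φ) / [sin²α · sin(α−δ) · (1 + √{sin(φ+δ)sin(φ−β) / (sin(α−δ)sin(α+β))})²].
With α = 78.6°, φ = 38.7°, δ = 15.0°, β = 11.0°: K_a = 0.3383.

0.338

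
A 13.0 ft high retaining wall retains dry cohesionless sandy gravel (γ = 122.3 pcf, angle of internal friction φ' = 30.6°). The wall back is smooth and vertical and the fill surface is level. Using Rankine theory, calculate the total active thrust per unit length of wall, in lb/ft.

3360 lb/ft

K_a = tan²(45° − φ/2) = 0.3253.
P_a = ½ K_a γ H² = 0.5 × 0.3253 × 122.3 × 13.0² = 3362 lb/ft.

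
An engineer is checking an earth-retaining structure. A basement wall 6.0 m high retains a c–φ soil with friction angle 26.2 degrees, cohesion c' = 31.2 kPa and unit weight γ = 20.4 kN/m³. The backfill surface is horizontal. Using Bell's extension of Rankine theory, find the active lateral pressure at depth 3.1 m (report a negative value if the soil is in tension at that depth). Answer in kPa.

-14.3 kPa

K_a = (1 − sin φ)/(1 + sin φ) = 0.3874.
σ_a = K_a γ z − 2c√K_a = 0.3874×20.4×3.1 − 2×31.2×0.6224 = -14.34 kPa.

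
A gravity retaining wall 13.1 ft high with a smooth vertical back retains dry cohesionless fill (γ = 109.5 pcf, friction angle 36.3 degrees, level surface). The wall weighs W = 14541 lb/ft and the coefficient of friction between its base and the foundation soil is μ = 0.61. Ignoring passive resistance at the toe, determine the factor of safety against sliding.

3.68

K_a = tan²(45° − 36.3°/2) = 0.2563.
P_a = ½K_aγH² = 0.5×0.2563×109.5×13.1² = 2408 lb/ft, acting at H/3 = 4.367 ft above the base.
FS_sliding = μW / P_a = 0.61×14541 / 2408 = 3.684.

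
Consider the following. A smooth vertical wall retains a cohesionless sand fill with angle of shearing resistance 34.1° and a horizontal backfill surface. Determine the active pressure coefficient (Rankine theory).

0.282

K_a = (1 − sin φ)/(1 + sin φ) = (1 − sin 34.1°)/(1 + sin 34.1°) = 0.2815.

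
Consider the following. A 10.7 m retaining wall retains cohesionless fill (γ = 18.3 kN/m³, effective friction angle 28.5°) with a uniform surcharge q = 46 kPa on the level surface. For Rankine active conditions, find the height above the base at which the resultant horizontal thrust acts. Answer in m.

4.14 m

K_a = 0.3540.
Triangular part P₁ = ½K_aγH² = 370.8 at H/3 = 3.567 m; rectangular part P₂ = K_a q H = 174.2 at H/2 = 5.350 m.
ȳ = (P₁·3.567 + P₂·5.350)/(P₁+P₂) = 4.137 m.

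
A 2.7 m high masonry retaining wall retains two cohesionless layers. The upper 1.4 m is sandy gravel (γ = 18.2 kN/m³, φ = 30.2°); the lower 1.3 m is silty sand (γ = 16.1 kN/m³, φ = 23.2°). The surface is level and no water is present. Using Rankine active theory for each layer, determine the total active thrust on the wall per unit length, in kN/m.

K_a1 = tan²(45°−30.2°/2) = 0.3307; K_a2 = tan²(45°−23.2°/2) = 0.4348.
Layer 1: σ at base = K_a1 γ₁ h₁ = 8.425 kPa; P₁ = ½×8.425×1.4 = 5.898.
Layer 2: σ_v at top = γ₁h₁ = 25.48; σ_h top = K_a2×25.48 = 11.08; σ_h base = K_a2×(25.48+16.1×1.3) = 20.18.
P₂ = ½(11.08+20.18)×1.3 = 20.32. Total P_a = 5.898+20.32 = 26.21 kN/m.

26.2 kN/m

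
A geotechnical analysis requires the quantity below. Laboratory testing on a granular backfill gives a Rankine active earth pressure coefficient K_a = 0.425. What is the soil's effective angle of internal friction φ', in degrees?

K_a = tan²(45° − φ/2) ⇒ 45° − φ/2 = arctan(√0.425) = 33.10°.
φ = 2(45° − 33.10°) = 23.80°.

23.8°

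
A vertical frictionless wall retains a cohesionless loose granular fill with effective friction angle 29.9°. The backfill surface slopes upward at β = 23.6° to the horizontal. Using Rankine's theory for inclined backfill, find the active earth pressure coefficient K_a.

0.468

K_a = cos β · (cos β − √(cos²β − cos²φ)) / (cos β + √(cos²β − cos²φ)).
cos β = 0.9164, cos φ = 0.8669, √(cos²β − cos²φ) = 0.2970.
K_a = 0.9164 × (0.9164 − 0.2970)/(0.9164 + 0.2970) = 0.4678.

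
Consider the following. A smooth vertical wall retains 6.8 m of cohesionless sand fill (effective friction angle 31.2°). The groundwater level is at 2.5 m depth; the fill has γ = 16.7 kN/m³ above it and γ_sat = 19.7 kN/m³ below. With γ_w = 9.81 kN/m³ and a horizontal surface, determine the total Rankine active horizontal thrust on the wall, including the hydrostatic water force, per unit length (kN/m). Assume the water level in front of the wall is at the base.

K_a = tan²(45° − φ/2) = 0.3175.
γ' = 19.7 − 9.81 = 9.890 kN/m³. Depth below WT = 4.3 m.
σ'_h at WT = K_a γ d_w = 13.26 kPa; at base = 13.26 + K_a γ' × 4.3 = 26.76 kPa.
P₁ (0–2.5 m) = ½×13.26×2.5 = 16.57. P₂ (2.5–6.8 m) = ½(13.26+26.76)×4.3 = 86.03.
P_w = ½ γ_w h₂² = 0.5×9.81×4.3² = 90.69. Total = 16.57+86.03+90.69 = 193.3 kN/m.

193 kN/m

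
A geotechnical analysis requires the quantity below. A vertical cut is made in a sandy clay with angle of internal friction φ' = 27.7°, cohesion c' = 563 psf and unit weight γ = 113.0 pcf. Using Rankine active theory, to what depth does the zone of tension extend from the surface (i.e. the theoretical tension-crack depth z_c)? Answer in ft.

16.5 ft

K_a = tan²(45° − 27.7°/2) = 0.3653; √K_a = 0.6044.
The active pressure is zero where K_a γ z = 2c√K_a, so z_c = 2c/(γ√K_a) = 2×563/(113.0×0.6044) = 16.49 ft.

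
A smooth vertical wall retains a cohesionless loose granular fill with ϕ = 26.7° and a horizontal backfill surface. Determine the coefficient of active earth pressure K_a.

0.380

K_a = (1 − sin φ)/(1 + sin φ) = (1 − sin 26.7°)/(1 + sin 26.7°) = 0.3800.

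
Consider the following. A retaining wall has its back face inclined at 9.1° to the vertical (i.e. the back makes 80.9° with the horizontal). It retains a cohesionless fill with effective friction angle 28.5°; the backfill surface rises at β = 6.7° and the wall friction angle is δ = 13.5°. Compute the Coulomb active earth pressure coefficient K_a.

K_a = sin²(α+φ) / [sin²α · sin(α−δ) · (1 + √{sin(φ+δ)sin(φ−β) / (sin(α−δ)sin(α+β))})²].
With α = 80.9°, φ = 28.5°, δ = 13.5°, β = 6.7°: K_a = 0.4283.

0.428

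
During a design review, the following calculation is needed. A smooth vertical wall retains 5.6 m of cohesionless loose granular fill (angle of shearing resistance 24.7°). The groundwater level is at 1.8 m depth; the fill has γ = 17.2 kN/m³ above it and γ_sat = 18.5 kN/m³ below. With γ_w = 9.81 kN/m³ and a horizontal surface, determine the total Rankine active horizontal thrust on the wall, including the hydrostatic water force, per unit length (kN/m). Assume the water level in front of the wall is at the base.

K_a = tan²(45° − φ/2) = 0.4106.
γ' = 18.5 − 9.81 = 8.690 kN/m³. Depth below WT = 3.8 m.
σ'_h at WT = K_a γ d_w = 12.71 kPa; at base = 12.71 + K_a γ' × 3.8 = 26.27 kPa.
P₁ (0–1.8 m) = ½×12.71×1.8 = 11.44. P₂ (1.8–5.6 m) = ½(12.71+26.27)×3.8 = 74.06.
P_w = ½ γ_w h₂² = 0.5×9.81×3.8² = 70.83. Total = 11.44+74.06+70.83 = 156.3 kN/m.

156 kN/m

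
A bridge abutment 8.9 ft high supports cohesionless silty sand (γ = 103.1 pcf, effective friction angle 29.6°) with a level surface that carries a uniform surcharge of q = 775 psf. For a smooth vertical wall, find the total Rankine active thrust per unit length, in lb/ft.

3720 lb/ft

K_a = tan²(45° − φ/2) = 0.3387.
Soil triangle: ½ K_a γ H² = 0.5×0.3387×103.1×8.9² = 1383 lb/ft.
Surcharge rectangle: K_a q H = 0.3387×775×8.9 = 2336 lb/ft.
Total = 1383 + 2336 = 3720 lb/ft.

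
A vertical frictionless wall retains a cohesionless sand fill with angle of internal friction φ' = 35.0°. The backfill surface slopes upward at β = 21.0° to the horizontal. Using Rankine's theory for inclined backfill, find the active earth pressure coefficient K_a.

K_a = cos β · (cos β − √(cos²β − cos²φ)) / (cos β + √(cos²β − cos²φ)).
cos β = 0.9336, cos φ = 0.8192, √(cos²β − cos²φ) = 0.4478.
K_a = 0.9336 × (0.9336 − 0.4478)/(0.9336 + 0.4478) = 0.3283.

0.328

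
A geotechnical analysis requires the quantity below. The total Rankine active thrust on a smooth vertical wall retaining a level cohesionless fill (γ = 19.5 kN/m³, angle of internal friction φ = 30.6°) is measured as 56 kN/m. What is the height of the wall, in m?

K_a = 0.3253. P_a = ½ K_a γ H² ⇒ H = √(2P_a/(K_a γ)).
H = √(2×56/(0.3253×19.5)) = 4.202 m.

4.20 m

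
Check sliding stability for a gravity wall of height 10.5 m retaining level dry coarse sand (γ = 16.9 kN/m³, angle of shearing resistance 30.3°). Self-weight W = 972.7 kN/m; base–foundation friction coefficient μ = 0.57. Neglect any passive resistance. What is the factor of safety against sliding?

1.81

K_a = tan²(45° − 30.3°/2) = 0.3293.
P_a = ½K_aγH² = 0.5×0.3293×16.9×10.5² = 306.8 kN/m, acting at H/3 = 3.500 m above the base.
FS_sliding = μW / P_a = 0.57×972.7 / 306.8 = 1.807.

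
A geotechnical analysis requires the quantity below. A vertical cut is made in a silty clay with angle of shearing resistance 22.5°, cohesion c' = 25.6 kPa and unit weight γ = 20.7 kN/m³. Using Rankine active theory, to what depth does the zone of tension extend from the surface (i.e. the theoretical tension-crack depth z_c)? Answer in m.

K_a = tan²(45° − 22.5°/2) = 0.4465; √K_a = 0.6682.
The active pressure is zero where K_a γ z = 2c√K_a, so z_c = 2c/(γ√K_a) = 2×25.6/(20.7×0.6682) = 3.702 m.

3.70 m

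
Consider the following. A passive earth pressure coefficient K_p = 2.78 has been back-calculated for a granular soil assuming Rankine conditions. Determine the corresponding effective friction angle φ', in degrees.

28.1°

K_p = (1+sin φ)/(1−sin φ) ⇒ sin φ = (K_p − 1)/(K_p + 1) = 0.4709.
φ = arcsin(0.4709) = 28.09°.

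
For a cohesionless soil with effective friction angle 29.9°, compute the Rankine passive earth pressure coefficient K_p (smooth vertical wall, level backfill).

K_p = (1 + sin φ)/(1 − sin φ) = tan²(45° + 29.9°/2) = 2.988.

2.99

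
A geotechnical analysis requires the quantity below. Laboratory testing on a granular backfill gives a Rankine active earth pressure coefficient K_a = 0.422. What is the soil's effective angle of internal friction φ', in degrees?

K_a = tan²(45° − φ/2) ⇒ 45° − φ/2 = arctan(√0.422) = 33.01°.
φ = 2(45° − 33.01°) = 23.98°.

24.0°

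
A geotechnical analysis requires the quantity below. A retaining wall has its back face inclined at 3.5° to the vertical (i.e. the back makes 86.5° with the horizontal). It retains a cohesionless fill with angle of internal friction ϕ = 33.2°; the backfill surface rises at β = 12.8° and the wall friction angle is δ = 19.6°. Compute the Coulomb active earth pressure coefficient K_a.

K_a = sin²(α+φ) / [sin²α · sin(α−δ) · (1 + √{sin(φ+δ)sin(φ−β) / (sin(α−δ)sin(α+β))})²].
With α = 86.5°, φ = 33.2°, δ = 19.6°, β = 12.8°: K_a = 0.3414.

0.341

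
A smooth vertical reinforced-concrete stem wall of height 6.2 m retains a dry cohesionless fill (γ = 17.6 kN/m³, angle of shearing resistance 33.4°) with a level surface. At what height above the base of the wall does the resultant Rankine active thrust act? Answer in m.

2.07 m

K_a = 0.2899.
The pressure distribution is triangular, so the resultant acts at H/3 above the base = 6.2/3 = 2.067 m.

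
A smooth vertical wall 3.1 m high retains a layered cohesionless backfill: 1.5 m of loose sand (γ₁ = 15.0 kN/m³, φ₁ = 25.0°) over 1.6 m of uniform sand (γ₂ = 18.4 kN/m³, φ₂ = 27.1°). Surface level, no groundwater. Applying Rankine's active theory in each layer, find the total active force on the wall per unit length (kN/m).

29.1 kN/m

K_a1 = tan²(45°−25.0°/2) = 0.4059; K_a2 = tan²(45°−27.1°/2) = 0.3741.
Layer 1: σ at base = K_a1 γ₁ h₁ = 9.132 kPa; P₁ = ½×9.132×1.5 = 6.849.
Layer 2: σ_v at top = γ₁h₁ = 22.50; σ_h top = K_a2×22.50 = 8.416; σ_h base = K_a2×(22.50+18.4×1.6) = 19.43.
P₂ = ½(8.416+19.43)×1.6 = 22.28. Total P_a = 6.849+22.28 = 29.12 kN/m.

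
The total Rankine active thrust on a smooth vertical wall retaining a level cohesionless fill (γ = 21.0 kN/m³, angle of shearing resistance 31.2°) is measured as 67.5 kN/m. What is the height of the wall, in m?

4.50 m

K_a = 0.3175. P_a = ½ K_a γ H² ⇒ H = √(2P_a/(K_a γ)).
H = √(2×67.5/(0.3175×21.0)) = 4.500 m.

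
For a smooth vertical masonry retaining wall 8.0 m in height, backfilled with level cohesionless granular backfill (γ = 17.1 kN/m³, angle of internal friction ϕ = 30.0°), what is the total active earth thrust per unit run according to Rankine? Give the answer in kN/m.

K_a = tan²(45° − φ/2) = 0.3333.
P_a = ½ K_a γ H² = 0.5 × 0.3333 × 17.1 × 8.0² = 182.4 kN/m.

182 kN/m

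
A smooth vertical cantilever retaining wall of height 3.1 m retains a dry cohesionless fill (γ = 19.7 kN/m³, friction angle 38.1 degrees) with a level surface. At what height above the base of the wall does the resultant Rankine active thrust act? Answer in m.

K_a = 0.2368.
The pressure distribution is triangular, so the resultant acts at H/3 above the base = 3.1/3 = 1.033 m.

1.03 m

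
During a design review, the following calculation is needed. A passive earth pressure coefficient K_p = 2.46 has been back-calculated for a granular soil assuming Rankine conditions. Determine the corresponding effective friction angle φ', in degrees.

25.0°

K_p = (1+sin φ)/(1−sin φ) ⇒ sin φ = (K_p − 1)/(K_p + 1) = 0.4220.
φ = arcsin(0.4220) = 24.96°.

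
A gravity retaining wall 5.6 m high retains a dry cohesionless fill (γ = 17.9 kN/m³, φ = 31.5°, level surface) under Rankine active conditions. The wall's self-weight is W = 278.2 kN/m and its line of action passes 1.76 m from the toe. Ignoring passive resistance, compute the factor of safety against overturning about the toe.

K_a = tan²(45° − 31.5°/2) = 0.3136.
P_a = ½K_aγH² = 0.5×0.3136×17.9×5.6² = 88.03 kN/m, acting at H/3 = 1.867 m above the base.
Overturning moment M_o = P_a × H/3 = 88.03 × 1.867 = 164.3.
Resisting moment M_r = W × 1.76 = 278.2 × 1.76 = 489.6.
FS_overturning = M_r/M_o = 489.6/164.3 = 2.980.

2.98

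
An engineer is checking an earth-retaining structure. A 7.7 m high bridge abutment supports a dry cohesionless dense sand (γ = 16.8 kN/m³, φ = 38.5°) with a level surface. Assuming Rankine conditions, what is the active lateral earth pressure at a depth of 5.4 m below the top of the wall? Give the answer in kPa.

21.1 kPa

K_a = (1 − sin φ)/(1 + sin φ) = 0.2327.
σ_h = K_a γ z = 0.2327 × 16.8 × 5.4 = 21.11 kPa.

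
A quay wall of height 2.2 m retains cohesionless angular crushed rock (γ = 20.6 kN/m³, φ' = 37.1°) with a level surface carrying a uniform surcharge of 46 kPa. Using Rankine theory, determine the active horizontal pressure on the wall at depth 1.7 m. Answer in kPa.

K_a = (1 − sin φ)/(1 + sin φ) = 0.2475.
σ_v = γz + q = 20.6 × 1.7 + 46 = 81.02 kPa.
σ_h = K_a σ_v = 0.2475 × 81.02 = 20.05 kPa.

20.1 kPa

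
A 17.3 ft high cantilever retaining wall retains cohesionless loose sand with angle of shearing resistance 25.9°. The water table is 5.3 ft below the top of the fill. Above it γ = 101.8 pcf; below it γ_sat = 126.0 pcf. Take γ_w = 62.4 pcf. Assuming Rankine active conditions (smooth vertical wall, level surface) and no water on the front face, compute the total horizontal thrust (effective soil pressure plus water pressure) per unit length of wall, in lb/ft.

K_a = tan²(45° − φ/2) = 0.3920.
γ' = 126.0 − 62.4 = 63.60 pcf. Depth below WT = 12.0 ft.
σ'_h at WT = K_a γ d_w = 211.5 psf; at base = 211.5 + K_a γ' × 12.0 = 510.6 psf.
P₁ (0–5.3 ft) = ½×211.5×5.3 = 560.4. P₂ (5.3–17.3 ft) = ½(211.5+510.6)×12.0 = 4333.
P_w = ½ γ_w h₂² = 0.5×62.4×12.0² = 4493. Total = 560.4+4333+4493 = 9386 lb/ft.

9390 lb/ft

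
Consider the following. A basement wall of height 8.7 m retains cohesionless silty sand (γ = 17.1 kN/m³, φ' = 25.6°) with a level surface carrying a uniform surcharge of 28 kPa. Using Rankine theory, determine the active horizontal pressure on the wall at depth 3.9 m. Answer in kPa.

37.6 kPa

K_a = (1 − sin φ)/(1 + sin φ) = 0.3966.
σ_v = γz + q = 17.1 × 3.9 + 28 = 94.69 kPa.
σ_h = K_a σ_v = 0.3966 × 94.69 = 37.55 kPa.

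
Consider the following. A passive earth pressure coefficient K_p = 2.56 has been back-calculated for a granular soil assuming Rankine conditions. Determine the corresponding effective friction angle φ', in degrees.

K_p = (1+sin φ)/(1−sin φ) ⇒ sin φ = (K_p − 1)/(K_p + 1) = 0.4382.
φ = arcsin(0.4382) = 25.99°.

26.0°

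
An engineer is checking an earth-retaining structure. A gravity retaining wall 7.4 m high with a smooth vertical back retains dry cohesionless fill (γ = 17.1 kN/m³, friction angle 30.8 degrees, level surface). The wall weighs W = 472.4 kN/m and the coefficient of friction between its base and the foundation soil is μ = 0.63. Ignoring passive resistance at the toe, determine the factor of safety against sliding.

K_a = tan²(45° − 30.8°/2) = 0.3227.
P_a = ½K_aγH² = 0.5×0.3227×17.1×7.4² = 151.1 kN/m, acting at H/3 = 2.467 m above the base.
FS_sliding = μW / P_a = 0.63×472.4 / 151.1 = 1.970.

1.97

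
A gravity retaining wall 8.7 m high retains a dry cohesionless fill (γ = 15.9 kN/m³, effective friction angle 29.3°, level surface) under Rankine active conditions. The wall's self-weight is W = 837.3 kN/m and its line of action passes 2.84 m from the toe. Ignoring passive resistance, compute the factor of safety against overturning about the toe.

K_a = tan²(45° − 29.3°/2) = 0.3428.
P_a = ½K_aγH² = 0.5×0.3428×15.9×8.7² = 206.3 kN/m, acting at H/3 = 2.900 m above the base.
Overturning moment M_o = P_a × H/3 = 206.3 × 2.900 = 598.3.
Resisting moment M_r = W × 2.84 = 837.3 × 2.84 = 2378.
FS_overturning = M_r/M_o = 2378/598.3 = 3.975.

3.97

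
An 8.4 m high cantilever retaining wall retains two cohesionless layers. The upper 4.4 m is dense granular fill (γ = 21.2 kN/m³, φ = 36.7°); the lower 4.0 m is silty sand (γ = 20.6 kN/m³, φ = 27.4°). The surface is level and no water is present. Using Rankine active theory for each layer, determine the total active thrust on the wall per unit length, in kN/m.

251 kN/m

K_a1 = tan²(45°−36.7°/2) = 0.2519; K_a2 = tan²(45°−27.4°/2) = 0.3697.
Layer 1: σ at base = K_a1 γ₁ h₁ = 23.49 kPa; P₁ = ½×23.49×4.4 = 51.69.
Layer 2: σ_v at top = γ₁h₁ = 93.28; σ_h top = K_a2×93.28 = 34.48; σ_h base = K_a2×(93.28+20.6×4.0) = 64.94.
P₂ = ½(34.48+64.94)×4.0 = 198.9. Total P_a = 51.69+198.9 = 250.5 kN/m.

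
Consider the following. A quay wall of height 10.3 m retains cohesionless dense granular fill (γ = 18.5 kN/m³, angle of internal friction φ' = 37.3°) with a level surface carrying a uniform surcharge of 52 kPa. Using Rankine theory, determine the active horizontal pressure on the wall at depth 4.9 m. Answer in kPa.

35.0 kPa

K_a = (1 − sin φ)/(1 + sin φ) = 0.2453.
σ_v = γz + q = 18.5 × 4.9 + 52 = 142.7 kPa.
σ_h = K_a σ_v = 0.2453 × 142.7 = 35.00 kPa.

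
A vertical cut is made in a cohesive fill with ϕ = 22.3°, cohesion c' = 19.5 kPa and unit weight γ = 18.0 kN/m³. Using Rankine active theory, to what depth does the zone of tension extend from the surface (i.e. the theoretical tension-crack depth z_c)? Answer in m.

K_a = tan²(45° − 22.3°/2) = 0.4498; √K_a = 0.6707.
The active pressure is zero where K_a γ z = 2c√K_a, so z_c = 2c/(γ√K_a) = 2×19.5/(18.0×0.6707) = 3.230 m.

3.23 m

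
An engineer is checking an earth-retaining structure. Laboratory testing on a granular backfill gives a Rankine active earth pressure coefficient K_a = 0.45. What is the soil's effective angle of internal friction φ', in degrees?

K_a = tan²(45° − φ/2) ⇒ 45° − φ/2 = arctan(√0.45) = 33.85°.
φ = 2(45° − 33.85°) = 22.29°.

22.3°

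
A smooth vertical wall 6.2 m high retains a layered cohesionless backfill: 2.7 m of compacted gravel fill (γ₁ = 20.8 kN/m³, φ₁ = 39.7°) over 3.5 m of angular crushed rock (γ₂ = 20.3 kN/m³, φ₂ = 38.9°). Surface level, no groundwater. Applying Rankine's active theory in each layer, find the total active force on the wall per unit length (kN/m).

90.0 kN/m

K_a1 = tan²(45°−39.7°/2) = 0.2204; K_a2 = tan²(45°−38.9°/2) = 0.2285.
Layer 1: σ at base = K_a1 γ₁ h₁ = 12.38 kPa; P₁ = ½×12.38×2.7 = 16.71.
Layer 2: σ_v at top = γ₁h₁ = 56.16; σ_h top = K_a2×56.16 = 12.83; σ_h base = K_a2×(56.16+20.3×3.5) = 29.07.
P₂ = ½(12.83+29.07)×3.5 = 73.33. Total P_a = 16.71+73.33 = 90.05 kN/m.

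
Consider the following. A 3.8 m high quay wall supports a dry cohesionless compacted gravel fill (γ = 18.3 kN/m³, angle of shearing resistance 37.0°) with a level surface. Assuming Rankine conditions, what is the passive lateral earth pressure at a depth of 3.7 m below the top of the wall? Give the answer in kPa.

272 kPa

K_p = (1 + sin φ)/(1 − sin φ) = 4.023.
σ_h = K_p γ z = 4.023 × 18.3 × 3.7 = 272.4 kPa.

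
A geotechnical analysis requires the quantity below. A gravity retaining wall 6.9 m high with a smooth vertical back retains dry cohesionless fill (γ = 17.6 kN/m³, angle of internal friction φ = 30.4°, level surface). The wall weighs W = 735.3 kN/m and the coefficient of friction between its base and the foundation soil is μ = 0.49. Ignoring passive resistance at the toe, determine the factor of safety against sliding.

K_a = tan²(45° − 30.4°/2) = 0.3280.
P_a = ½K_aγH² = 0.5×0.3280×17.6×6.9² = 137.4 kN/m, acting at H/3 = 2.300 m above the base.
FS_sliding = μW / P_a = 0.49×735.3 / 137.4 = 2.622.

2.62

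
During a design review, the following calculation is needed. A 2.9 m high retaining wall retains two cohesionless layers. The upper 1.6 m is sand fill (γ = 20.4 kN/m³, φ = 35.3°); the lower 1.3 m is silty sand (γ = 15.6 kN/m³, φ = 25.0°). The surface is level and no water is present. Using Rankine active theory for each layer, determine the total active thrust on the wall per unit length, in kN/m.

K_a1 = tan²(45°−35.3°/2) = 0.2675; K_a2 = tan²(45°−25.0°/2) = 0.4059.
Layer 1: σ at base = K_a1 γ₁ h₁ = 8.733 kPa; P₁ = ½×8.733×1.6 = 6.986.
Layer 2: σ_v at top = γ₁h₁ = 32.64; σ_h top = K_a2×32.64 = 13.25; σ_h base = K_a2×(32.64+15.6×1.3) = 21.48.
P₂ = ½(13.25+21.48)×1.3 = 22.57. Total P_a = 6.986+22.57 = 29.56 kN/m.

29.6 kN/m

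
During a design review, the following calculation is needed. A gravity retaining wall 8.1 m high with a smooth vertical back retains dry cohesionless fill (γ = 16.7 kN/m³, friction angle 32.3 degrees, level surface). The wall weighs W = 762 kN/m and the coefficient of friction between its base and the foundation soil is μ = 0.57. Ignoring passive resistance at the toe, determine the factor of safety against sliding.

K_a = tan²(45° − 32.3°/2) = 0.3035.
P_a = ½K_aγH² = 0.5×0.3035×16.7×8.1² = 166.3 kN/m, acting at H/3 = 2.700 m above the base.
FS_sliding = μW / P_a = 0.57×762 / 166.3 = 2.612.

2.61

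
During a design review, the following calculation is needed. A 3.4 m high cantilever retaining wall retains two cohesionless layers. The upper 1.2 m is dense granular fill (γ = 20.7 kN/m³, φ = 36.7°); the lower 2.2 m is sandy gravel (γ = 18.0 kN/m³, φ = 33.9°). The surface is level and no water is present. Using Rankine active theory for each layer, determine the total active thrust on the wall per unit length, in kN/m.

K_a1 = tan²(45°−36.7°/2) = 0.2519; K_a2 = tan²(45°−33.9°/2) = 0.2839.
Layer 1: σ at base = K_a1 γ₁ h₁ = 6.256 kPa; P₁ = ½×6.256×1.2 = 3.754.
Layer 2: σ_v at top = γ₁h₁ = 24.84; σ_h top = K_a2×24.84 = 7.052; σ_h base = K_a2×(24.84+18.0×2.2) = 18.29.
P₂ = ½(7.052+18.29)×2.2 = 27.88. Total P_a = 3.754+27.88 = 31.64 kN/m.

31.6 kN/m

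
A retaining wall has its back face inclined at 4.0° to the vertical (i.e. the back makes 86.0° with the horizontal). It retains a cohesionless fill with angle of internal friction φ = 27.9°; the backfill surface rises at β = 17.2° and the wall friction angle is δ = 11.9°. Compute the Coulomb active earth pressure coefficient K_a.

0.475

K_a = sin²(α+φ) / [sin²α · sin(α−δ) · (1 + √{sin(φ+δ)sin(φ−β) / (sin(α−δ)sin(α+β))})²].
With α = 86.0°, φ = 27.9°, δ = 11.9°, β = 17.2°: K_a = 0.4748.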